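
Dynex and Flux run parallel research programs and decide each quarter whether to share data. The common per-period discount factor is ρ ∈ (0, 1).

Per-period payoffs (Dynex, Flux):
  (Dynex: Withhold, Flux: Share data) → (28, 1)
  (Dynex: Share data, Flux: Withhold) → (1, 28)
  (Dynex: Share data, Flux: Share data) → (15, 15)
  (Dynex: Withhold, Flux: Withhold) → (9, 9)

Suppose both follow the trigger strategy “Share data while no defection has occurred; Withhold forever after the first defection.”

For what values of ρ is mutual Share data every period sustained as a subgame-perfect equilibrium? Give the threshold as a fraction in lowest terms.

13/19

One-period gain from deviating is 28 − 15 = 13. The loss is 15 − 9 = 6 in every subsequent period, with present value 6·ρ/(1−ρ).
Deviation is unprofitable when 6·ρ/(1−ρ) ≥ 13, i.e. ρ/(1−ρ) ≥ 13/6.
Equivalently ρ ≥ 13/(13+6) = 13/19.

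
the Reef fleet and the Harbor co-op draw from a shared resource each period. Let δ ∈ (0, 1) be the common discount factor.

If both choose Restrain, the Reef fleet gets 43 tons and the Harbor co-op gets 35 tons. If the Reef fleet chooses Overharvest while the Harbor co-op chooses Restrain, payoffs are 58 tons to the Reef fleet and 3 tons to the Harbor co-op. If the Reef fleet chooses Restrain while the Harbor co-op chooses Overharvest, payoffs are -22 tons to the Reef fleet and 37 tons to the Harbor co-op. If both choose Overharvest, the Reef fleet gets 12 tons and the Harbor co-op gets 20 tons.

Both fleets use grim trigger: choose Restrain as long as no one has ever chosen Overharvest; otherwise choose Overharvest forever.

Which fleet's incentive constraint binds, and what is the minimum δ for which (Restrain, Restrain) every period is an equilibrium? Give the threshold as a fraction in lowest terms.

the Reef fleet; δ ≥ 15/46

the Reef fleet: cooperation gives 43 each period; deviation gives 58 once then 12 forever.
  43/(1−δ) ≥ 58 + 12δ/(1−δ) ⇒ δ ≥ 15/46.
the Harbor co-op: cooperation gives 35 each period; deviation gives 37 once then 20 forever.
  δ ≥ 2/17.
Both must hold, so the binding constraint is the Reef fleet's: δ ≥ 15/46.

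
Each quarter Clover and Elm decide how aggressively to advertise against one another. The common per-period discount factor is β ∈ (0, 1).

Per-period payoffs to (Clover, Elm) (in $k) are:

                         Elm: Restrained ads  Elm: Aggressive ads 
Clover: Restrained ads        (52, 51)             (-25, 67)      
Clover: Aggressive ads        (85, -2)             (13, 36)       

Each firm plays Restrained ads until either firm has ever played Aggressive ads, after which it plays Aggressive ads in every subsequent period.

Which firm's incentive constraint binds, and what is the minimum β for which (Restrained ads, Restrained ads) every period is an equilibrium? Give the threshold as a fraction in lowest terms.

Elm; β ≥ 16/31

For Clover: deviation gain 85−52 = 33, per-period punishment loss 52−13 = 39. IC gives β ≥ 33/72 = 11/24.
For Elm: gain 16, loss 15 per period, so β ≥ 16/31.
The tighter constraint is Elm's, so cooperation needs β ≥ 16/31.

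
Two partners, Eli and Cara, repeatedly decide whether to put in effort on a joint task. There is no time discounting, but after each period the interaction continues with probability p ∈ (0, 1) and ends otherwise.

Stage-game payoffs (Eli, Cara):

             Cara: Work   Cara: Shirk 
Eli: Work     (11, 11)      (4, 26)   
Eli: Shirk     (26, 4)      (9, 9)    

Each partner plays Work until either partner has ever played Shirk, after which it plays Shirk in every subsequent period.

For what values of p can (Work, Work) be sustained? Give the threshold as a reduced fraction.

Expected cooperation value is 11 + p·11 + p²·11 + … = 11/(1−p); deviation gives 26 + p·9/(1−p).
11 ≥ 26(1−p) + 9p ⇒ 17p ≥ 15 ⇒ p ≥ 15/17.

15/17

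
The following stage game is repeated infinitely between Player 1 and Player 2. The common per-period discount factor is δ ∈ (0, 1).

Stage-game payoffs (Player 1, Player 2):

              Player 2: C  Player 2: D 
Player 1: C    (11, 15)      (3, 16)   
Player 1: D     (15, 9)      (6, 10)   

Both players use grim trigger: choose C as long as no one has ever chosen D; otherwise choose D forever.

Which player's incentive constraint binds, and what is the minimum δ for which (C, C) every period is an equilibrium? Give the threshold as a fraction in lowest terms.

Player 1; δ ≥ 4/9

For Player 1: deviation gain 15−11 = 4, per-period punishment loss 11−6 = 5. IC gives δ ≥ 4/9.
For Player 2: gain 1, loss 5 per period, so δ ≥ 1/6.
The tighter constraint is Player 1's, so cooperation needs δ ≥ 4/9.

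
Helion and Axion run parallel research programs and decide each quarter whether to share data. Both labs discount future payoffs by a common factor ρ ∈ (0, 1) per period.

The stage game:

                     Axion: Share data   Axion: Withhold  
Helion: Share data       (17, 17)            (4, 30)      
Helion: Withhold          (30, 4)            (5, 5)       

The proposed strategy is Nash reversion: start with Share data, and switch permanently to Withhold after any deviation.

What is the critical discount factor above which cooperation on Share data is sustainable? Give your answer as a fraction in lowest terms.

13/25

17/(1−ρ) ≥ 30 + 5ρ/(1−ρ)
17 ≥ 30 − 25ρ
ρ ≥ 13/25.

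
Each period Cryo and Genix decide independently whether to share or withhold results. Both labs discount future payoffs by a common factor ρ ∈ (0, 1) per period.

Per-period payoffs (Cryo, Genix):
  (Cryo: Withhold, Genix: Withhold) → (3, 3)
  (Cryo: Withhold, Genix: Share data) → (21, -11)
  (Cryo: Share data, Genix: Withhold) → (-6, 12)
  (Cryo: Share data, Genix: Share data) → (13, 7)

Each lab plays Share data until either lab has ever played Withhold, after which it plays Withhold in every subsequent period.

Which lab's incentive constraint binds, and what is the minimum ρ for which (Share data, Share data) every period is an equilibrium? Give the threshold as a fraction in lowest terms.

Cryo's threshold: (21−13)/(21−3) = 4/9.
Genix's threshold: (12−7)/(12−3) = 5/9.
4/9 < 5/9, so Genix binds and ρ* = 5/9.

Genix; ρ ≥ 5/9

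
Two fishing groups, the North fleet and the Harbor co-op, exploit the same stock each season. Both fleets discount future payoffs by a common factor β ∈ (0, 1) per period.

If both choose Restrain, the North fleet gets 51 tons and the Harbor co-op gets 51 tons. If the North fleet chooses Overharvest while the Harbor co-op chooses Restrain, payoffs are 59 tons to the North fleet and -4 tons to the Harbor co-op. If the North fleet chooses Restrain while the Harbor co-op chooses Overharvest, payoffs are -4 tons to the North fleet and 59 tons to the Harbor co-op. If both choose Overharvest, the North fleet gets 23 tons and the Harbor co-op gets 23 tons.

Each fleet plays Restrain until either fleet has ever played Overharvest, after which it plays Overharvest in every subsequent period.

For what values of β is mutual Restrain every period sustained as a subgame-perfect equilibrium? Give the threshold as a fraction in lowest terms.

Under grim trigger the critical discount factor is (T−C)/(T−P) with T = 59, C = 51, P = 23.
β* = (59−51)/(59−23) = 8/36 = 2/9.

2/9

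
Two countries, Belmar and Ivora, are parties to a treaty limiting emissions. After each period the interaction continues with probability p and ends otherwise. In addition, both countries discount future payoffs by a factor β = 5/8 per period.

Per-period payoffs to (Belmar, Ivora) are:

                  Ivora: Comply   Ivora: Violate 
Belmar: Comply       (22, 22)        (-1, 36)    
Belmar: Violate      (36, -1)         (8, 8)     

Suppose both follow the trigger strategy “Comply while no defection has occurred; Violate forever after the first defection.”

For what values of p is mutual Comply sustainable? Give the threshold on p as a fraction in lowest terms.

Expected continuation weight on next period's payoff is β·p = 5/8·p, which plays the role of the discount factor.
Cooperation requires 5/8·p ≥ (36−22)/(36−8) = 1/2, hence p ≥ 4/5.

4/5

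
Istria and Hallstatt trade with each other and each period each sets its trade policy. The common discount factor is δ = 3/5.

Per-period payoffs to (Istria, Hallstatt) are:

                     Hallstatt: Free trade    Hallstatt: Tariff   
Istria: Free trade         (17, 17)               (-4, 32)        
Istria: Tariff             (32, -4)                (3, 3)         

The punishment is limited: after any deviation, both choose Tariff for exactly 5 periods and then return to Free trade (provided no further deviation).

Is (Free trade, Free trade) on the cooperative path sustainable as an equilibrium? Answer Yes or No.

Yes

A one-shot deviation gives 32 now, then 3 for 5 periods, then back to 17.
Gain from deviating: (32−17) today; loss: (17−3) in each of the next 5 periods.
No-deviation condition: (17−3)(δ+…+δ^5) ≥ 32−17, i.e. δ+…+δ^5 ≥ 15/14.
At δ = 3/5: δ+…+δ^5 = 1.3834 ≥ 1.0714.
So cooperation is sustainable.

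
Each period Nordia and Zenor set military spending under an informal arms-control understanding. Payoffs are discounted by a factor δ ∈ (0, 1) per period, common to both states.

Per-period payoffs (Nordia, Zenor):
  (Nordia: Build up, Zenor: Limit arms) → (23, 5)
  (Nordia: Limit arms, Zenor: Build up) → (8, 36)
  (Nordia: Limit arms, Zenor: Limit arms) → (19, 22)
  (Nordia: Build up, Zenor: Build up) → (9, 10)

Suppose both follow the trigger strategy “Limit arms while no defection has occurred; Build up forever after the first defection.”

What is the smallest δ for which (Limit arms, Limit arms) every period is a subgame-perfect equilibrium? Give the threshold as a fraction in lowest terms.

7/13

For Nordia: deviation gain 23−19 = 4, per-period punishment loss 19−9 = 10. IC gives δ ≥ 4/14 = 2/7.
For Zenor: gain 14, loss 12 per period, so δ ≥ 14/26 = 7/13.
The tighter constraint is Zenor's, so cooperation needs δ ≥ 7/13.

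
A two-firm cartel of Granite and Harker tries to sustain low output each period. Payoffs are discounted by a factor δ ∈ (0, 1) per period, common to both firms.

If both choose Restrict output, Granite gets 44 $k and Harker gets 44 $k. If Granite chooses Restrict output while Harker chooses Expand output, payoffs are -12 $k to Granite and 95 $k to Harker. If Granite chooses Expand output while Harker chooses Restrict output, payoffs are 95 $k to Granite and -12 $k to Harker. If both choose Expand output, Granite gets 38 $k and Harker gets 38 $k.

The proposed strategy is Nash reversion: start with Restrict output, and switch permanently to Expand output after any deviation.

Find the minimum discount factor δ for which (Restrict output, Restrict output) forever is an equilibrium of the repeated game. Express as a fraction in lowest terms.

One-period gain from deviating is 95 − 44 = 51. The loss is 44 − 38 = 6 in every subsequent period, with present value 6·δ/(1−δ).
Deviation is unprofitable when 6·δ/(1−δ) ≥ 51, i.e. δ/(1−δ) ≥ 17/2.
Equivalently δ ≥ 51/(51+6) = 17/19.

17/19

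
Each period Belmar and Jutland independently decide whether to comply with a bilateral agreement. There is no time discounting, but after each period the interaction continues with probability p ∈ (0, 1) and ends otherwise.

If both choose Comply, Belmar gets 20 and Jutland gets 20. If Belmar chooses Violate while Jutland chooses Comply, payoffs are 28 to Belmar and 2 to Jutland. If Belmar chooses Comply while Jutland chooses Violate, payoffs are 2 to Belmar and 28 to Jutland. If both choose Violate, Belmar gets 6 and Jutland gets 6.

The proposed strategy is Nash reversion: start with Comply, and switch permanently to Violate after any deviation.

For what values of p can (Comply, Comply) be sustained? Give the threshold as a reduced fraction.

With no time discounting, the continuation probability p plays the role of the discount factor.
Grim-trigger IC: 20/(1−p) ≥ 28 + 6p/(1−p) ⇒ p ≥ (28−20)/(28−6) = 4/11.

4/11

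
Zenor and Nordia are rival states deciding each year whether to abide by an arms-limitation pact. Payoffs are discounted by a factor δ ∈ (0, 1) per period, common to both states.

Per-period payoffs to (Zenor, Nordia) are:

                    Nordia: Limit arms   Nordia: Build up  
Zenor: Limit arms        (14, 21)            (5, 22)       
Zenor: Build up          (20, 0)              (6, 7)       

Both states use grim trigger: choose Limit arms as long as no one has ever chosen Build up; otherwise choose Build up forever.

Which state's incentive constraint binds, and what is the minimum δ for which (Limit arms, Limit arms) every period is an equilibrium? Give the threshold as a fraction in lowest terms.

Zenor; δ ≥ 3/7

For Zenor: deviation gain 20−14 = 6, per-period punishment loss 14−6 = 8. IC gives δ ≥ 6/14 = 3/7.
For Nordia: gain 1, loss 14 per period, so δ ≥ 1/15.
The tighter constraint is Zenor's, so cooperation needs δ ≥ 3/7.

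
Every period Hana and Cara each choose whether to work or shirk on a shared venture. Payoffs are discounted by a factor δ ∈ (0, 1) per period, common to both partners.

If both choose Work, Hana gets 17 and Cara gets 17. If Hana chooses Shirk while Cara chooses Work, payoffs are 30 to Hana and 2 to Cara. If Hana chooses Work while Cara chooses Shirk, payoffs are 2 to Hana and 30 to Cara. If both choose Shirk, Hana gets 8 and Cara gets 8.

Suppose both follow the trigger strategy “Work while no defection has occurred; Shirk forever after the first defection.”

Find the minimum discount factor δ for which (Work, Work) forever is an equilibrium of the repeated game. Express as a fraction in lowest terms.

13/22

Under grim trigger the critical discount factor is (T−C)/(T−P) with T = 30, C = 17, P = 8.
δ* = (30−17)/(30−8) = 13/22.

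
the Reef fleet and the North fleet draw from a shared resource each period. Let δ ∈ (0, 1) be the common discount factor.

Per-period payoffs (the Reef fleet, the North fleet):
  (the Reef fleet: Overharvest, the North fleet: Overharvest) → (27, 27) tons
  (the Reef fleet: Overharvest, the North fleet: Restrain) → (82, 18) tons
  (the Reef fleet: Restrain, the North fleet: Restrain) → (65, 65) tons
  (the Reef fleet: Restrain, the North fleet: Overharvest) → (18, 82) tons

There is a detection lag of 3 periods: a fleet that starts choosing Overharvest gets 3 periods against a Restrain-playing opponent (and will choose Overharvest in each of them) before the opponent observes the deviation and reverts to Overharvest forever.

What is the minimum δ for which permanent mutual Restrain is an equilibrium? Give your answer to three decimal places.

Deviating for the 3 undetected periods gains 82−65 = 17 per period over cooperation, then loses 65−27 = 38 per period forever once punishment starts.
Gain: 17(1 + δ + … + δ^2); loss: 38·δ^3/(1−δ).
No profitable deviation ⇔ 17(1−δ^3) ≤ 38·δ^3, i.e. δ^3 ≥ 17/(17+38) = 17/55.
Hence δ ≥ (17/55)^(1/3) ≈ 0.676.

0.676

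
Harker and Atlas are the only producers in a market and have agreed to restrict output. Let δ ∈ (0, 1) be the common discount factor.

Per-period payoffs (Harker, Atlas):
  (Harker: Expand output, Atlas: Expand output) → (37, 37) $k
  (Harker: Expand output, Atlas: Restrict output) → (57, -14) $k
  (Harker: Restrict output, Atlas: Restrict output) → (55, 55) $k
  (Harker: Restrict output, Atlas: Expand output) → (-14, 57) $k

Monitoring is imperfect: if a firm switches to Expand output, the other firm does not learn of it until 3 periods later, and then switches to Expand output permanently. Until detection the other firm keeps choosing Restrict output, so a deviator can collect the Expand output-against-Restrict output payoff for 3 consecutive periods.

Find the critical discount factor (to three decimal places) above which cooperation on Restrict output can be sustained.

A deviator earns 57 for 3 periods, then 37 forever; cooperating earns 55 forever. Multiplying the IC by (1−δ):
55 ≥ 57(1−δ^3) + 37δ^3, so 20·δ^3 ≥ 2 and δ^3 ≥ 1/10.
δ ≥ (1/10)^(1/3) ≈ 0.464.

0.464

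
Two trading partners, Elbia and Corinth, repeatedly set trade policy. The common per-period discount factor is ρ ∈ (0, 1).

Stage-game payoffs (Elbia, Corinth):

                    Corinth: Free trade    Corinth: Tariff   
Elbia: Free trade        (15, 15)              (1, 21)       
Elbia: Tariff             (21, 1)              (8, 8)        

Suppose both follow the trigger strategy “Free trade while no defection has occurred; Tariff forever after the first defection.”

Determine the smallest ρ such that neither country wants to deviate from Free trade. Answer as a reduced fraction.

One-period gain from deviating is 21 − 15 = 6. The loss is 15 − 8 = 7 in every subsequent period, with present value 7·ρ/(1−ρ).
Deviation is unprofitable when 7·ρ/(1−ρ) ≥ 6, i.e. ρ/(1−ρ) ≥ 6/7.
Equivalently ρ ≥ 6/(6+7) = 6/13.

6/13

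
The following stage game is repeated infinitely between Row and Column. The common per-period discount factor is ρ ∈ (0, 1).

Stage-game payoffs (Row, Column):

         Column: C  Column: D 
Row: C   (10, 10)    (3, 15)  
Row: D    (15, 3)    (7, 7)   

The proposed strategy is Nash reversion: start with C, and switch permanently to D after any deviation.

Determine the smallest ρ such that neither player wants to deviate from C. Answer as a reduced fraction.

10/(1−ρ) ≥ 15 + 7ρ/(1−ρ)
10 ≥ 15 − 8ρ
ρ ≥ 5/8.

5/8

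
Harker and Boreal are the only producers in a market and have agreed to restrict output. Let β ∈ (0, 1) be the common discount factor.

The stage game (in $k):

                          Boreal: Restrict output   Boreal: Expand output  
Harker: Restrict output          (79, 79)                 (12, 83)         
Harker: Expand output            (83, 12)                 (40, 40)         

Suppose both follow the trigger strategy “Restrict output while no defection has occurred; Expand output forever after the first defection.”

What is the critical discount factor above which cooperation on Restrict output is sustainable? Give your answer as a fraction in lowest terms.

Cooperation forever yields 79 each period: 79/(1−β).
Deviating yields 83 once, then 40 forever: 83 + 40β/(1−β).
No profitable deviation requires 79/(1−β) ≥ 83 + 40β/(1−β).
Multiplying by (1−β): 79 ≥ 83(1−β) + 40β = 83 − 43β.
So 43β ≥ 4, i.e. β ≥ 4/43.

4/43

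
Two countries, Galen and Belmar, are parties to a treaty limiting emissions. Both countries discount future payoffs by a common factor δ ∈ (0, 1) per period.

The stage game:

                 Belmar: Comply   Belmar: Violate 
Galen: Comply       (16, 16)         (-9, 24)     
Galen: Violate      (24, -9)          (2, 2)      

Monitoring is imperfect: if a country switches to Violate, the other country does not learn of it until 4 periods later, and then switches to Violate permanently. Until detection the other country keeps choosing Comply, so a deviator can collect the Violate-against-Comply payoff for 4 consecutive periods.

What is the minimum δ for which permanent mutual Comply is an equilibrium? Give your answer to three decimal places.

A deviator earns 24 for 4 periods, then 2 forever; cooperating earns 16 forever. Multiplying the IC by (1−δ):
16 ≥ 24(1−δ^4) + 2δ^4, so 22·δ^4 ≥ 8 and δ^4 ≥ 4/11.
δ ≥ (4/11)^(1/4) ≈ 0.777.

0.777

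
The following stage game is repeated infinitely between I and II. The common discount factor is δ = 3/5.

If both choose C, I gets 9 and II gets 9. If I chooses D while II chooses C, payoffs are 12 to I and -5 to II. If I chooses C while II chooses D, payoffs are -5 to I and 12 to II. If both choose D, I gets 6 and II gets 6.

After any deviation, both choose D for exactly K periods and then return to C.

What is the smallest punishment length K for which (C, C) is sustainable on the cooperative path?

3

IC: δ(1−δ^K)/(1−δ) ≥ (12−9)/(9−6) = 1.
With δ = 3/5: need 1 − δ^K ≥ 1·(1−3/5)/(3/5), i.e. δ^K ≤ 0.3333.
Since (3/5)^2 = 0.3600 and (3/5)^3 = 0.2160, the smallest such K is 3.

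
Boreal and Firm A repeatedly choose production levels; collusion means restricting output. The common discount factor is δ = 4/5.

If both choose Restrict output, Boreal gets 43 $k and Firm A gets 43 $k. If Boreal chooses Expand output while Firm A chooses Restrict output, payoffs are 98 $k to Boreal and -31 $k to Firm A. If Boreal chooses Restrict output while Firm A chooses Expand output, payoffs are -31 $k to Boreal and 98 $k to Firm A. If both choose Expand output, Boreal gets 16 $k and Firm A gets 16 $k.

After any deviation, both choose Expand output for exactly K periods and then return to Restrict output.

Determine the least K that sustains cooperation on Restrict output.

4

Need Σ_{k=1}^{K} δ^k ≥ (98−43)/(43−16) = 2.0370 at δ = 4/5.
At K = 3 the sum is 1.9520 < 2.0370; at K = 4 it is 2.3616 ≥ 2.0370.
So the minimum punishment length is K = 4.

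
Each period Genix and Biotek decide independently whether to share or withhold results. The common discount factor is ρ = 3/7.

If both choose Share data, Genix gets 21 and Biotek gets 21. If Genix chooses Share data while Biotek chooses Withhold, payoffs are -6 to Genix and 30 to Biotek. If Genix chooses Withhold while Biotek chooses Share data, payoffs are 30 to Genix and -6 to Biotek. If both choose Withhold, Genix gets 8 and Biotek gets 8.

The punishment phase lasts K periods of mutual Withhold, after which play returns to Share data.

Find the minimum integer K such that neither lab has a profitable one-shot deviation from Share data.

4

Need Σ_{k=1}^{K} ρ^k ≥ (30−21)/(21−8) = 0.6923 at ρ = 3/7.
At K = 3 the sum is 0.6910 < 0.6923; at K = 4 it is 0.7247 ≥ 0.6923.
So the minimum punishment length is K = 4.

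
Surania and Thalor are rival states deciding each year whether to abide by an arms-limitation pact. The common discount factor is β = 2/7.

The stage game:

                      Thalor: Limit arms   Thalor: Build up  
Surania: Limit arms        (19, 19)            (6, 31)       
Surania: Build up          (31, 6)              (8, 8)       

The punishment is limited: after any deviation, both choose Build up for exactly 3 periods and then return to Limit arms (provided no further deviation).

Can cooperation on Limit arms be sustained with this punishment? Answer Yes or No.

No

Comparing payoff streams over the 4 periods until play realigns: cooperate → 19(1+β+…+β^3); deviate → 31 + 8(β+…+β^3).
Cooperation is sustained iff (19−8)(β+…+β^3) ≥ 31−19.
β+…+β^3 = 2/7·(1−(2/7)^3)/(1−2/7) = 0.3907, and (31−19)/(19−8) = 1.0909.
0.3907 < 1.0909, so cooperation is not sustainable.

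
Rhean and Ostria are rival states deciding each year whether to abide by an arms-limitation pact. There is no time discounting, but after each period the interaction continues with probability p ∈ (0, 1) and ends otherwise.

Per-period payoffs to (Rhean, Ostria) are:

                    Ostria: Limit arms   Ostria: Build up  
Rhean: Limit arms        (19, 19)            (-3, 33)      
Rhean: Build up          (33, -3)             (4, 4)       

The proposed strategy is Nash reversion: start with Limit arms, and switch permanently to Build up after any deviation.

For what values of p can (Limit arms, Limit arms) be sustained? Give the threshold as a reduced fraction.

14/29

Expected cooperation value is 19 + p·19 + p²·19 + … = 19/(1−p); deviation gives 33 + p·4/(1−p).
19 ≥ 33(1−p) + 4p ⇒ 29p ≥ 14 ⇒ p ≥ 14/29.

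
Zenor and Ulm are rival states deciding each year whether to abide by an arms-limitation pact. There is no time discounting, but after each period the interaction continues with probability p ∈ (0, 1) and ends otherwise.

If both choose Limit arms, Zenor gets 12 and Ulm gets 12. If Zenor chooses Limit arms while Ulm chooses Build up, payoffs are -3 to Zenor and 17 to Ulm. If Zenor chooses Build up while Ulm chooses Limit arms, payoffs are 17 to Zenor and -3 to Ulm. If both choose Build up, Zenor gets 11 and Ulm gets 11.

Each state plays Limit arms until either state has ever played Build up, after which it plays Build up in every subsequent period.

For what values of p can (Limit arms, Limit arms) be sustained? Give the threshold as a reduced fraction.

Expected cooperation value is 12 + p·12 + p²·12 + … = 12/(1−p); deviation gives 17 + p·11/(1−p).
12 ≥ 17(1−p) + 11p ⇒ 6p ≥ 5 ⇒ p ≥ 5/6.

5/6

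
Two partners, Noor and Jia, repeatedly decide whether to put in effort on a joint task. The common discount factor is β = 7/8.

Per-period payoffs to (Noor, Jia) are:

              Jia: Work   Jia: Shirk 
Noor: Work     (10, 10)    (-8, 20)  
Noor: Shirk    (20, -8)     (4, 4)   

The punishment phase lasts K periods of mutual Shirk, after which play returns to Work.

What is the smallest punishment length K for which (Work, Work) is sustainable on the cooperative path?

3

IC: β(1−β^K)/(1−β) ≥ (20−10)/(10−4) = 5/3.
With β = 7/8: need 1 − β^K ≥ 5/3·(1−7/8)/(7/8), i.e. β^K ≤ 0.7619.
Since (7/8)^2 = 0.7656 and (7/8)^3 = 0.6699, the smallest such K is 3.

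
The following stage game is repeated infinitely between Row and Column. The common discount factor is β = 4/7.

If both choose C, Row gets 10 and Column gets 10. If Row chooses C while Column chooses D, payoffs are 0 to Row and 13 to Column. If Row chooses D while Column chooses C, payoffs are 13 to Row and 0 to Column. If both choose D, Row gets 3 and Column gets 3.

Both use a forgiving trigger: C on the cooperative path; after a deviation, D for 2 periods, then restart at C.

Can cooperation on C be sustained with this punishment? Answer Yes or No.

IC: β+…+β^2 ≥ (13−10)/(10−3) = 3/7.
At β = 4/7: partial sum = 0.8980 ≥ 0.4286. Cooperation sustainable.

Yes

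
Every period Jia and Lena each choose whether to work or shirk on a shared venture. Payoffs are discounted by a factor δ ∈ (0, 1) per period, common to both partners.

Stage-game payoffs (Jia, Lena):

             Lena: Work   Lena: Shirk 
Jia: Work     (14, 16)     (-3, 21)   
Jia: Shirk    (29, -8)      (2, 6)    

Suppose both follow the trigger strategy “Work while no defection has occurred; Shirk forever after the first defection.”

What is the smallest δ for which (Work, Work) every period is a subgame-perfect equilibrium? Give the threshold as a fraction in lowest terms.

Jia: cooperation gives 14 each period; deviation gives 29 once then 2 forever.
  14/(1−δ) ≥ 29 + 2δ/(1−δ) ⇒ δ ≥ 15/27 = 5/9.
Lena: cooperation gives 16 each period; deviation gives 21 once then 6 forever.
  δ ≥ 5/15 = 1/3.
Both must hold, so the binding constraint is Jia's: δ ≥ 5/9.

5/9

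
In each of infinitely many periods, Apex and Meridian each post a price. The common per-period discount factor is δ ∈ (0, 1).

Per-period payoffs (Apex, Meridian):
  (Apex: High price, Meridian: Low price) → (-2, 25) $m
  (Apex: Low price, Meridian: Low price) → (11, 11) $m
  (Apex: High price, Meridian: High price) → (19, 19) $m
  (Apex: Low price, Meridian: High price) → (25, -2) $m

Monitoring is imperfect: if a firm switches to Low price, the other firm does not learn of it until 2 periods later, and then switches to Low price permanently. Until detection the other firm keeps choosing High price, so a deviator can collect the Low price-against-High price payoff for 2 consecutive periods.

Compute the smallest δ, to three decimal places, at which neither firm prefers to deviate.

0.655

Deviating for the 2 undetected periods gains 25−19 = 6 per period over cooperation, then loses 19−11 = 8 per period forever once punishment starts.
Gain: 6(1 + δ + … + δ^1); loss: 8·δ^2/(1−δ).
No profitable deviation ⇔ 6(1−δ^2) ≤ 8·δ^2, i.e. δ^2 ≥ 6/(6+8) = 3/7.
Hence δ ≥ (3/7)^(1/2) ≈ 0.655.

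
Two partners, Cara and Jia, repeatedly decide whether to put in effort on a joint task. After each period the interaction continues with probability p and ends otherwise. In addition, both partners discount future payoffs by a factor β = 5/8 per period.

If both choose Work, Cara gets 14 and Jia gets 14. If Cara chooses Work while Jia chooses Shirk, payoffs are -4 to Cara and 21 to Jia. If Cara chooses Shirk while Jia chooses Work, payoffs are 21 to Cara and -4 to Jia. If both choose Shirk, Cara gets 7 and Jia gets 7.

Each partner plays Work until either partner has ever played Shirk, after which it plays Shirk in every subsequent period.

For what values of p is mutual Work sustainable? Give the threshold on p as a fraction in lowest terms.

4/5

With continuation probability p and discount β, the effective per-period discount factor is βp.
Grim-trigger IC: βp ≥ (21−14)/(21−7) = 1/2.
So p ≥ (1/2)/(5/8) = 4/5.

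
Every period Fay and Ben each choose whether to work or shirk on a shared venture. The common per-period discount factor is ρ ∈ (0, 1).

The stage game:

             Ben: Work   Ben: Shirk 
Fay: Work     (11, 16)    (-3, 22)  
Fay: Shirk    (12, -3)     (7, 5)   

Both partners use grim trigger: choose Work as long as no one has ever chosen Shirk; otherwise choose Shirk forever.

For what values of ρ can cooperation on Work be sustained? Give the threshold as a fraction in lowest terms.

6/17

Fay: cooperation gives 11 each period; deviation gives 12 once then 7 forever.
  11/(1−ρ) ≥ 12 + 7ρ/(1−ρ) ⇒ ρ ≥ 1/5.
Ben: cooperation gives 16 each period; deviation gives 22 once then 5 forever.
  ρ ≥ 6/17.
Both must hold, so the binding constraint is Ben's: ρ ≥ 6/17.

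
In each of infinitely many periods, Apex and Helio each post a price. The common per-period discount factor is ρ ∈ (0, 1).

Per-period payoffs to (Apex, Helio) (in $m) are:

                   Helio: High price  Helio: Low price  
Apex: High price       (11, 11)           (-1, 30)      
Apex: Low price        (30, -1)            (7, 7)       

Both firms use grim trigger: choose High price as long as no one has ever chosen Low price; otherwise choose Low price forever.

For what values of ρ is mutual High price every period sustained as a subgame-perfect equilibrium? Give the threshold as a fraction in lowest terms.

19/23

11/(1−ρ) ≥ 30 + 7ρ/(1−ρ)
11 ≥ 30 − 23ρ
ρ ≥ 19/23.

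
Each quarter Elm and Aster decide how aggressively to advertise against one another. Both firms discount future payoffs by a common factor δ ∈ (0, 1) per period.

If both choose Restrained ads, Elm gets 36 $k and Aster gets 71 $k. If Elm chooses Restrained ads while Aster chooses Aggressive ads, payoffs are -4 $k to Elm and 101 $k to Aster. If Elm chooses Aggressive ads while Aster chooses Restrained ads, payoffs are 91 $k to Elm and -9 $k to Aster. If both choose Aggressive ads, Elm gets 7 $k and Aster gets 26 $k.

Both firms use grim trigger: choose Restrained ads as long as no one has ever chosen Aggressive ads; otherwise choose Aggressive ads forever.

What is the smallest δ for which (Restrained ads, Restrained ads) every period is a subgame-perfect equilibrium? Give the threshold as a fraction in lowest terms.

55/84

For Elm: deviation gain 91−36 = 55, per-period punishment loss 36−7 = 29. IC gives δ ≥ 55/84.
For Aster: gain 30, loss 45 per period, so δ ≥ 30/75 = 2/5.
The tighter constraint is Elm's, so cooperation needs δ ≥ 55/84.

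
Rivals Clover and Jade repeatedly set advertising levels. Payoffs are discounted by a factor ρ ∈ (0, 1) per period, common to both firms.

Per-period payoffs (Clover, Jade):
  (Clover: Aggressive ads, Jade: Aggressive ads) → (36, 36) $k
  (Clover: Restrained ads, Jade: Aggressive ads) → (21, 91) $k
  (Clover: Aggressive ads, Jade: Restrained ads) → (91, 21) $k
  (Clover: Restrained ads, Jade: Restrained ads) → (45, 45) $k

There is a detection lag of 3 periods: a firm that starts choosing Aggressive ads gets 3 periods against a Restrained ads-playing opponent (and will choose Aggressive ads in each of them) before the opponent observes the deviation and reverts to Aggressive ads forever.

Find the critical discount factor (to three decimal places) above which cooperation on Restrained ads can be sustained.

The best deviation is to choose Aggressive ads for all 3 undetected periods, earning 91 each, then 36 forever once detected.
Deviation value: 91(1−ρ^3)/(1−ρ) + 36ρ^3/(1−ρ); cooperation value: 45/(1−ρ).
IC: 45 ≥ 91(1−ρ^3) + 36ρ^3 = 91 − 55ρ^3.
So ρ^3 ≥ 46/55, giving ρ ≥ (46/55)^(1/3) ≈ 0.942.

0.942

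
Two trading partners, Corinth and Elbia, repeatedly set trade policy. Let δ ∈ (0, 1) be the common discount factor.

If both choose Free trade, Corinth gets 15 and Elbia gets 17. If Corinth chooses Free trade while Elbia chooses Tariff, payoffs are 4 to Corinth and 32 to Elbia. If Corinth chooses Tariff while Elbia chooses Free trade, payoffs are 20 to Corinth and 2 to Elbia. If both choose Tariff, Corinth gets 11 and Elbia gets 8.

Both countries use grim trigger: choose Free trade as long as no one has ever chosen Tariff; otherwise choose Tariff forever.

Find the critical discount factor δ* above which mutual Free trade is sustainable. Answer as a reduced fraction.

5/8

Corinth's threshold: (20−15)/(20−11) = 5/9.
Elbia's threshold: (32−17)/(32−8) = 5/8.
5/9 < 5/8, so Elbia binds and δ* = 5/8.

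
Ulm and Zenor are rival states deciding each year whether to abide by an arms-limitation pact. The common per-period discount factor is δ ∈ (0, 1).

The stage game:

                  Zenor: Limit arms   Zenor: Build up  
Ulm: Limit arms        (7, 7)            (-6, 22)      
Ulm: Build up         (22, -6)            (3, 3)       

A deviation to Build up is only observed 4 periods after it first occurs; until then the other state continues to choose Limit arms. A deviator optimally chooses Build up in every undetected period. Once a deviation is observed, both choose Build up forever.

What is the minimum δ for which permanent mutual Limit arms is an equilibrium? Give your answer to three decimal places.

0.943

The best deviation is to choose Build up for all 4 undetected periods, earning 22 each, then 3 forever once detected.
Deviation value: 22(1−δ^4)/(1−δ) + 3δ^4/(1−δ); cooperation value: 7/(1−δ).
IC: 7 ≥ 22(1−δ^4) + 3δ^4 = 22 − 19δ^4.
So δ^4 ≥ 15/19, giving δ ≥ (15/19)^(1/4) ≈ 0.943.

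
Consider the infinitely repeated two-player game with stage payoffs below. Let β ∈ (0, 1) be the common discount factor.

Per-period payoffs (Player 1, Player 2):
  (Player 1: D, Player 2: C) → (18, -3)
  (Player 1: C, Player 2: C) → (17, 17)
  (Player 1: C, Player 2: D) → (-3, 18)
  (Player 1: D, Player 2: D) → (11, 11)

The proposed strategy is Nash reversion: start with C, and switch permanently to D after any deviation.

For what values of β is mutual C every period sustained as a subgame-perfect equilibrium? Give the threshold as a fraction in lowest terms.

1/7

One-period gain from deviating is 18 − 17 = 1. The loss is 17 − 11 = 6 in every subsequent period, with present value 6·β/(1−β).
Deviation is unprofitable when 6·β/(1−β) ≥ 1, i.e. β/(1−β) ≥ 1/6.
Equivalently β ≥ 1/(1+6) = 1/7.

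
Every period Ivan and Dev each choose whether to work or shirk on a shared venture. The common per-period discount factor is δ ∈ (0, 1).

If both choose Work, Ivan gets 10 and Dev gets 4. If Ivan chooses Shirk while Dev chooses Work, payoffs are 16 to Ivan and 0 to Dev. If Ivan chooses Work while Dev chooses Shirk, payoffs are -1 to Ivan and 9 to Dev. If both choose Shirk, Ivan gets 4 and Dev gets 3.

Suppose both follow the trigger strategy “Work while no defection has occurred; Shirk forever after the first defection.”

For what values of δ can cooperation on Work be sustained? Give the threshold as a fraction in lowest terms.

Ivan: cooperation gives 10 each period; deviation gives 16 once then 4 forever.
  10/(1−δ) ≥ 16 + 4δ/(1−δ) ⇒ δ ≥ 6/12 = 1/2.
Dev: cooperation gives 4 each period; deviation gives 9 once then 3 forever.
  δ ≥ 5/6.
Both must hold, so the binding constraint is Dev's: δ ≥ 5/6.

5/6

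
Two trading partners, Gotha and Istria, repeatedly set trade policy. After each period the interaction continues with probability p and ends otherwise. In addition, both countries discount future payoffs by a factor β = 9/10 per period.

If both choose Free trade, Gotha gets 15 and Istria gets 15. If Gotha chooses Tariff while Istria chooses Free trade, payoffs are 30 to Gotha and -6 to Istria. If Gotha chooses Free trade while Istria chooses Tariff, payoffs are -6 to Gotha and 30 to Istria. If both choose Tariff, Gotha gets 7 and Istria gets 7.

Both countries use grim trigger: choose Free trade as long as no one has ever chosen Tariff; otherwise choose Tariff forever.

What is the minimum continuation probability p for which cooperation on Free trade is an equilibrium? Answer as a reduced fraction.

Expected continuation weight on next period's payoff is β·p = 9/10·p, which plays the role of the discount factor.
Cooperation requires 9/10·p ≥ (30−15)/(30−7) = 15/23, hence p ≥ 50/69.

50/69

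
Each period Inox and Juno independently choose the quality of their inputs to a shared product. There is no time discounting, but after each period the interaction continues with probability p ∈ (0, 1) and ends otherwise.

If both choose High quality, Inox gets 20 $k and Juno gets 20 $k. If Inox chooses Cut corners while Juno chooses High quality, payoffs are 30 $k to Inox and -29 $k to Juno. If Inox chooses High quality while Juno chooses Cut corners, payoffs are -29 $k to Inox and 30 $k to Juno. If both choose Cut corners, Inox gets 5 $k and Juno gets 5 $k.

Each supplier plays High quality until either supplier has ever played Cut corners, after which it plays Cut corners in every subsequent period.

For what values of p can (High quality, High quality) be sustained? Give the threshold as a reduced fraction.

With no time discounting, the continuation probability p plays the role of the discount factor.
Grim-trigger IC: 20/(1−p) ≥ 30 + 5p/(1−p) ⇒ p ≥ (30−20)/(30−5) = 2/5.

2/5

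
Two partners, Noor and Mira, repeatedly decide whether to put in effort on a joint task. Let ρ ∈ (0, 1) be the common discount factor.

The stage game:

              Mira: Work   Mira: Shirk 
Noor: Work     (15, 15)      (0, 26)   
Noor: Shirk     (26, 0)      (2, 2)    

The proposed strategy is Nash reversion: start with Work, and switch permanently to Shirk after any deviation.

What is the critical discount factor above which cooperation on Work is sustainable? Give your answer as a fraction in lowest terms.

11/24

Under grim trigger the critical discount factor is (T−C)/(T−P) with T = 26, C = 15, P = 2.
ρ* = (26−15)/(26−2) = 11/24.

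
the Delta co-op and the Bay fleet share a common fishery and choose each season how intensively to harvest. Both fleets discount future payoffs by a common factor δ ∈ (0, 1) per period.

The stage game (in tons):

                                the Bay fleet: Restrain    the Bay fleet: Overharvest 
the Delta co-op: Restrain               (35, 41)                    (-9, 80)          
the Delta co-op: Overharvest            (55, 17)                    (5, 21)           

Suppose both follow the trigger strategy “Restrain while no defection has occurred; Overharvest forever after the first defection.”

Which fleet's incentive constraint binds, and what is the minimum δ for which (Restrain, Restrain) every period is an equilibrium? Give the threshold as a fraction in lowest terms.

the Bay fleet; δ ≥ 39/59

For the Delta co-op: deviation gain 55−35 = 20, per-period punishment loss 35−5 = 30. IC gives δ ≥ 20/50 = 2/5.
For the Bay fleet: gain 39, loss 20 per period, so δ ≥ 39/59.
The tighter constraint is the Bay fleet's, so cooperation needs δ ≥ 39/59.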